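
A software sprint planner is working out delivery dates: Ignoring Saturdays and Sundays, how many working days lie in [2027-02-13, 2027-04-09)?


Start: 2027-02-13 (Saturday)
End (exclusive): 2027-04-09 (Friday)
Total calendar days: 55
Full weeks: 55 // 7 = 7 -> 35 weekdays
Remaining 6 days starting on Saturday:
  Sat(-), Sun(-), Mon(w), Tue(w), Wed(w), Thu(w) -> 4 weekdays
Total business days: 35 + 4 = 39

39


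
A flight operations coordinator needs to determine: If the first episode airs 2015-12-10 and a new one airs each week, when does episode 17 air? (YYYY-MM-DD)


First occurrence: 2015-12-10 (occurrence 1)
Each occurrence is 7 days after the previous.
Occurrence 17 is 16 weeks after the first.
16 weeks = 112 days
2015-12-10 + 112 days = 2016-03-31

2016-03-31


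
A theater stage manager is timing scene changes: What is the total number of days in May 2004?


Month: May
Year: 2004
May is a 31-day month
Total: 31 days

31


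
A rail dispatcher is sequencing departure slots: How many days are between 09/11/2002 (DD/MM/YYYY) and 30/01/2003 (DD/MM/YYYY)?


Start date: 2002-11-09
End date: 2003-01-30
Nov 2002: +22 days
Dec 2002: +31 days
Jan 2003: +29 days
Total: 82 days

82


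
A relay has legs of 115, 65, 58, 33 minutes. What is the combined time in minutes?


Durations: 115, 65, 58, 33
Running sum: 115
+ 65 = 180
+ 58 = 238
+ 33 = 271
Total duration: 271 minutes
That is 4 hours and 31 minutes

271


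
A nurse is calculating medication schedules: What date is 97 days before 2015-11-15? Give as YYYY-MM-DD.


Start: 2015-11-15
Subtracting 97 days
Days already passed in November: 15
After going back through November: 82 more days to subtract
October 2015: 31 days, 51 remaining
September 2015: 30 days, 21 remaining
August 2015 has 31 days, need 21
Result: 2015-08-10

2015-08-10


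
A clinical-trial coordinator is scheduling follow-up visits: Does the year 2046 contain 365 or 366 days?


Year: 2046
Check leap year rules:
Divisible by 4? No
2046 is not a leap year
Days: 365

365


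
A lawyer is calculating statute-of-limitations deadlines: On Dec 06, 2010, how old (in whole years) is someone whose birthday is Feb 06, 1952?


Birth: 1952-02-06
Reference: 2010-12-06
Year difference: 2010 - 1952 = 58
Has birthday (02-06) occurred by 12-06? Yes
Age in full years: 58

58


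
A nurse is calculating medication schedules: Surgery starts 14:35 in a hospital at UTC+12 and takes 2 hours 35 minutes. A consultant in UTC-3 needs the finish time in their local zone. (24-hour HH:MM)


Start: 14:35 in UTC+12
Step 1 - add duration:
  minutes: 35 + 35 = 70 (carry 1h)
  hours: 14 + 2 + 1 = 17
  end in UTC+12: 17:10
Step 2 - convert UTC+12 -> UTC-3:
  offset difference: -3 - (12) = -15 hours
  17 + (-15) = 2 -> mod 24 = 2
Result: 02:10 in UTC-3

02:10


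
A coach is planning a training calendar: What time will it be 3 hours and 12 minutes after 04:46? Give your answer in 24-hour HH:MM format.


Start time: 04:46
Adding: 3 hours 12 minutes
Minutes: 46 + 12 = 58
Hours: 4 + 3 + 0 = 7
Result: 07:58

07:58


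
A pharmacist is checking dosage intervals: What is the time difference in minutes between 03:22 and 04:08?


Start time: 03:22 = 202 minutes from midnight
End time: 04:08 = 248 minutes from midnight
Difference: 248 - 202 = 46 minutes
That is 0 hours and 46 minutes

46


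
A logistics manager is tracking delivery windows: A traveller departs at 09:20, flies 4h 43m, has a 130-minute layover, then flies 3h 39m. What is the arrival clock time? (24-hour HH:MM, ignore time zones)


Depart: 09:20
Leg 1: +283 min -> 14:03
Layover: +130 min -> 16:13
Leg 2: +219 min -> 19:52
Total travel: 632 minutes = 10h 32m
Arrival: 19:52

19:52


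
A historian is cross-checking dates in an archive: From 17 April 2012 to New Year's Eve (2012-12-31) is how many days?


Start: April 17, 2012
End: December 31, 2012
Days left in April: 13
May: 31
June: 30
July: 31
August: 31
... plus remaining months
Sum of remaining months: 245
Total: 13 + 245 = 258

258


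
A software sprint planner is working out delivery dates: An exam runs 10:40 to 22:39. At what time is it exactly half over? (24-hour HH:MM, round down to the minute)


Start time: 10:40 = 640 minutes from midnight
End time: 22:39 = 1359 minutes from midnight
Sum: 640 + 1359 = 1999
Midpoint: 1999 / 2 = 999 minutes
Convert: 999 / 60 = 16 hours, 39 minutes
Result: 16:39

16:39


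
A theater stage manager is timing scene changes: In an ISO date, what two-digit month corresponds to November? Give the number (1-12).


Calendar month order:
10. October
11. November <--
12. December
November is month number 11

11


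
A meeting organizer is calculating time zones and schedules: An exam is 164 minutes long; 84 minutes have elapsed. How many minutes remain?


Total budget: 164 minutes
Time used: 84 minutes
Remaining: 164 - 84 = 80 minutes
Percent used: 51.2%
Percent remaining: 48.8%

80


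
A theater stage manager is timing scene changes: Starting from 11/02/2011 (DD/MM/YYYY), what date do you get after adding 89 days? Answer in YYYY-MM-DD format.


Start: 2011-02-11
Adding 89 days
Days remaining in February: 17
After February: 72 days still to add
March 2011: 31 days, 41 remaining
April 2011: 30 days, 11 remaining
May 2011 has 31 days, need 11
Result: 2011-05-11

2011-05-11


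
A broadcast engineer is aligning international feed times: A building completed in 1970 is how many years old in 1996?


Birth year: 1970
Current year: 1996
Age = current year - birth year
Age = 1996 - 1970 = 26

26


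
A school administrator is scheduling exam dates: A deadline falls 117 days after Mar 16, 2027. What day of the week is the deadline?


Start: 2027-03-16 (Tuesday)
Step 1 - find target date: add 117 days
  2027-03-16 + 117 days = 2027-07-11
Step 2 - day of week:
  117 mod 7 = 5
  Tuesday + 5 days -> Sunday
Result: Sunday (2027-07-11)

Sunday


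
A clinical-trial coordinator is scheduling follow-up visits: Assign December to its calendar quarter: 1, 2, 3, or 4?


Month: December (month 12)
Q1: January-March (months 1-3)
Q2: April-June (months 4-6)
Q3: July-September (months 7-9)
Q4: October-December (months 10-12)
Month 12 falls in Q4

4


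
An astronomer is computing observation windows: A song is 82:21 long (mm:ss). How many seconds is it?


Minutes: 82
Extra seconds: 21
Seconds per minute: 60
Minutes to seconds: 82 x 60 = 4920
Total: 4920 + 21 = 4941

4941


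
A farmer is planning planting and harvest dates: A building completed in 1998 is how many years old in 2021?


Birth year: 1998
Current year: 2021
Age = current year - birth year
Age = 2021 - 1998 = 23

23


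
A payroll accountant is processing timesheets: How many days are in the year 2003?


Year: 2003
Check leap year rules:
Divisible by 4? No
2003 is not a leap year
Days: 365

365


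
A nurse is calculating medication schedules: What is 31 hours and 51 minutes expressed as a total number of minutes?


Hours: 31
Minutes: 51
Convert hours to minutes: 31 x 60 = 1860
Add remaining minutes: 1860 + 51 = 1911

1911


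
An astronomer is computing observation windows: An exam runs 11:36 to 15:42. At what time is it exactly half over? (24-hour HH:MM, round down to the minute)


Start time: 11:36 = 696 minutes from midnight
End time: 15:42 = 942 minutes from midnight
Sum: 696 + 942 = 1638
Midpoint: 1638 / 2 = 819 minutes
Convert: 819 / 60 = 13 hours, 39 minutes
Result: 13:39

13:39


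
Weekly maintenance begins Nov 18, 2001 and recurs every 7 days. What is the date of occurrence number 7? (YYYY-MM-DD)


First occurrence: 2001-11-18 (occurrence 1)
Each occurrence is 7 days after the previous.
Occurrence 7 is 6 weeks after the first.
6 weeks = 42 days
2001-11-18 + 42 days = 2001-12-30

2001-12-30


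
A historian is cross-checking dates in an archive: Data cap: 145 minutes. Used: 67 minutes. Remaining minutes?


Total budget: 145 minutes
Time used: 67 minutes
Remaining: 145 - 67 = 78 minutes
Percent used: 46.2%
Percent remaining: 53.8%

78


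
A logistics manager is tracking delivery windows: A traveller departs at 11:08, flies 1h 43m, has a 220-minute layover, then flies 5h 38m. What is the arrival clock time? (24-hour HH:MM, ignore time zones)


Depart: 11:08
Leg 1: +103 min -> 12:51
Layover: +220 min -> 16:31
Leg 2: +338 min -> 22:09
Total travel: 661 minutes = 11h 1m
Arrival: 22:09

22:09


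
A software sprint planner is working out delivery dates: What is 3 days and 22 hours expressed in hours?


Days: 3
Extra hours: 22
Hours per day: 24
Days to hours: 3 x 24 = 72
Total: 72 + 22 = 94

94


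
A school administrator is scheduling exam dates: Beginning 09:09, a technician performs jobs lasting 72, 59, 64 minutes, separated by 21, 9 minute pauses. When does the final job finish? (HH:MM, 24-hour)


Start: 09:09 = 549 min from midnight
  after task 1 (72 min): 10:21
  after break (21 min): 10:42
  after task 2 (59 min): 11:41
  after break (9 min): 11:50
  after task 3 (64 min): 12:54
Total elapsed: 225 minutes
End time: 12:54

12:54


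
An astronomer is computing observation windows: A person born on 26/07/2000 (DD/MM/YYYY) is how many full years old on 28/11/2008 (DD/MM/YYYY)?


Birth: 2000-07-26
Reference: 2008-11-28
Year difference: 2008 - 2000 = 8
Has birthday (07-26) occurred by 11-28? Yes
Age in full years: 8

8


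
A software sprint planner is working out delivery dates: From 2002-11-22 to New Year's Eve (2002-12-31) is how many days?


Start: November 22, 2002
End: December 31, 2002
Days left in November: 8
December: 31
Sum of remaining months: 31
Total: 8 + 31 = 39

39


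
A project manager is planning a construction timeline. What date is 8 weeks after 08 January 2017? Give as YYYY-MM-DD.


Start: 2017-01-08
Weeks to add: 8
Convert to days: 8 x 7 = 56 days
Add 56 days to 2017-01-08
Result: 2017-03-05

2017-03-05


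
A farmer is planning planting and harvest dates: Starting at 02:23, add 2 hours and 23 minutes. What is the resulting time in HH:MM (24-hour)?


Start time: 02:23
Adding: 2 hours 23 minutes
Minutes: 23 + 23 = 46
Hours: 2 + 2 + 0 = 4
Result: 04:46

04:46


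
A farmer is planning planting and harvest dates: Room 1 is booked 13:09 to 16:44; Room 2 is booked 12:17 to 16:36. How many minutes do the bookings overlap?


Interval A: [789, 1004] minutes from midnight
Interval B: [737, 996] minutes from midnight
Overlap start = max(789, 737) = 789
Overlap end = min(1004, 996) = 996
Overlap = 996 - 789 = 207 minutes

207


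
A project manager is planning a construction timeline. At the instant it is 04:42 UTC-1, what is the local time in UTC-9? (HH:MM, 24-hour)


Local time: 04:42 at UTC-1 (offset -1h)
Target zone: UTC-9 (offset -9h)
Difference: -9 - (-1) = -8 hours
Calculation: 4 + (-8) = -4
Wraparound: (-4) mod 24 = 20
Result: 20:42

20:42


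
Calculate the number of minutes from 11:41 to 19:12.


Start time: 11:41 = 701 minutes from midnight
End time: 19:12 = 1152 minutes from midnight
Difference: 1152 - 701 = 451 minutes
That is 7 hours and 31 minutes

451


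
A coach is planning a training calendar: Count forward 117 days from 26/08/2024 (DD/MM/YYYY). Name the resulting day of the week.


Start: 2024-08-26 (Monday)
Step 1 - find target date: add 117 days
  2024-08-26 + 117 days = 2024-12-21
Step 2 - day of week:
  117 mod 7 = 5
  Monday + 5 days -> Saturday
Result: Saturday (2024-12-21)

Saturday


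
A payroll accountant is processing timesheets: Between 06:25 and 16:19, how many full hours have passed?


Start: 06:25
End: 16:19
Hour difference: 16 - 6 = 10 hours
Minute difference: 19 - 25 = -6 minutes
Total minutes: 594
Complete hours: 594 / 60 = 9 (remainder 54)

9


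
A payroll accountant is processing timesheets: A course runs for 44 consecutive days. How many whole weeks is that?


Total days: 44
Days per week: 7
Division: 44 / 7 = 6 remainder 2
Complete weeks: 6
Remaining days: 2

6


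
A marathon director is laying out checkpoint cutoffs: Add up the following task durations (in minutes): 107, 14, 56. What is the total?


Durations: 107, 14, 56
Running sum: 107
+ 14 = 121
+ 56 = 177
Total duration: 177 minutes
That is 2 hours and 57 minutes

177


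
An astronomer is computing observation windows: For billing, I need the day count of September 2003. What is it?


Month: September
Year: 2003
September is a 30-day month
Total: 30 days

30


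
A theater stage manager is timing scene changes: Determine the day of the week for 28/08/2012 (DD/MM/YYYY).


Date: 2012-08-28
January 1, 2012 is a Sunday
Day of year: 241
Offset from Jan 1: 240 days
240 mod 7 = 2
Result: Tuesday

Tuesday


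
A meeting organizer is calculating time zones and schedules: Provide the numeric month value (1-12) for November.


Calendar month order:
10. October
11. November <--
12. December
November is month number 11

11


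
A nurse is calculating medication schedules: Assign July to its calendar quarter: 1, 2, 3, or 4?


Month: July (month 7)
Q1: January-March (months 1-3)
Q2: April-June (months 4-6)
Q3: July-September (months 7-9)
Q4: October-December (months 10-12)
Month 7 falls in Q3

3


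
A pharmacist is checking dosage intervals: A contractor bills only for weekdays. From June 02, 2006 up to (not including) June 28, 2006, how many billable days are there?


Start: 2006-06-02 (Friday)
End (exclusive): 2006-06-28 (Wednesday)
Total calendar days: 26
Full weeks: 26 // 7 = 3 -> 15 weekdays
Remaining 5 days starting on Friday:
  Fri(w), Sat(-), Sun(-), Mon(w), Tue(w) -> 3 weekdays
Total business days: 15 + 3 = 18

18


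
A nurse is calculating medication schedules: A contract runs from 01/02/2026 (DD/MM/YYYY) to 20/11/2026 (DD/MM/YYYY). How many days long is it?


Start date: 2026-02-01
End date: 2026-11-20
Feb 2026: +28 days
Mar 2026: +31 days
Apr 2026: +30 days
... (7 more months)
Total: 292 days

292


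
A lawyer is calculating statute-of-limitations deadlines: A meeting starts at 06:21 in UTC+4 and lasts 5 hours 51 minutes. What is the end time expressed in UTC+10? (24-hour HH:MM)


Start: 06:21 in UTC+4
Step 1 - add duration:
  minutes: 21 + 51 = 72 (carry 1h)
  hours: 6 + 5 + 1 = 12
  end in UTC+4: 12:12
Step 2 - convert UTC+4 -> UTC+10:
  offset difference: 10 - (4) = 6 hours
  12 + (6) = 18 -> mod 24 = 18
Result: 18:12 in UTC+10

18:12


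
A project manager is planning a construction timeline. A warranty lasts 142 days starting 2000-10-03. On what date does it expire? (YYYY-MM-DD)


Start: 2000-10-03
Adding 142 days
Days remaining in October: 28
After October: 114 days still to add
November 2000: 30 days, 84 remaining
December 2000: 31 days, 53 remaining
January 2001: 31 days, 22 remaining
February 2001 has 28 days, need 22
Result: 2001-02-22

2001-02-22


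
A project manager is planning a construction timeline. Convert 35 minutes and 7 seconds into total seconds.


Minutes: 35
Seconds: 7
Convert minutes to seconds: 35 x 60 = 2100
Add remaining seconds: 2100 + 7 = 2107

2107


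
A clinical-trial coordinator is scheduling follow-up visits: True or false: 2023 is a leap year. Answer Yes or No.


Year: 2023
Divisible by 4? 2023 / 4 = 505.75 -> No
Not divisible by 4, so NOT a leap year

No


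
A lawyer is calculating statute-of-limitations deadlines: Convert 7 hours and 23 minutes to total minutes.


Hours: 7
Extra minutes: 23
Minutes per hour: 60
Hours to minutes: 7 x 60 = 420
Total: 420 + 23 = 443

443


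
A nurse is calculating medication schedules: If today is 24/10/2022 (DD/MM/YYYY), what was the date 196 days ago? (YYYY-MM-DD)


Start: 2022-10-24
Subtracting 196 days
Days already passed in October: 24
After going back through October: 172 more days to subtract
September 2022: 30 days, 142 remaining
August 2022: 31 days, 111 remaining
July 2022: 31 days, 80 remaining
June 2022: 30 days, 50 remaining
Result: 2022-04-11

2022-04-11


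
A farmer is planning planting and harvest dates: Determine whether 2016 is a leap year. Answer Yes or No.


Year: 2016
Divisible by 4? 2016 / 4 = 504.0 -> Yes
Divisible by 100? 2016 / 100 = 20.16 -> No
Divisible by 4 but not 100, so it IS a leap year

Yes


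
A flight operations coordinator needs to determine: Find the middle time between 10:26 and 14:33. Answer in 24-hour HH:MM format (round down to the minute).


Start time: 10:26 = 626 minutes from midnight
End time: 14:33 = 873 minutes from midnight
Sum: 626 + 873 = 1499
Midpoint: 1499 / 2 = 749 minutes
Convert: 749 / 60 = 12 hours, 29 minutes
Result: 12:29

12:29


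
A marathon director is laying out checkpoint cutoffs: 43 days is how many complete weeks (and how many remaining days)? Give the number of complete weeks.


Total days: 43
Days per week: 7
Division: 43 / 7 = 6 remainder 1
Complete weeks: 6
Remaining days: 1

6


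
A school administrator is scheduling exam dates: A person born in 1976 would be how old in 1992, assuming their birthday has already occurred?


Birth year: 1976
Current year: 1992
Age = current year - birth year
Age = 1992 - 1976 = 16

16


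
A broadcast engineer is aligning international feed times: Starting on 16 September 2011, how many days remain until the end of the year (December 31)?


Start: September 16, 2011
End: December 31, 2011
Days left in September: 14
October: 31
November: 30
December: 31
Sum of remaining months: 92
Total: 14 + 92 = 106

106


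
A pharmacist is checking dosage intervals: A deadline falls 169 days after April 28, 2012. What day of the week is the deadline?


Start: 2012-04-28 (Saturday)
Step 1 - find target date: add 169 days
  2012-04-28 + 169 days = 2012-10-14
Step 2 - day of week:
  169 mod 7 = 1
  Saturday + 1 days -> Sunday
Result: Sunday (2012-10-14)

Sunday


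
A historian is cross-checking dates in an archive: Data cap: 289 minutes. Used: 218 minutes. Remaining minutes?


Total budget: 289 minutes
Time used: 218 minutes
Remaining: 289 - 218 = 71 minutes
Percent used: 75.4%
Percent remaining: 24.6%

71


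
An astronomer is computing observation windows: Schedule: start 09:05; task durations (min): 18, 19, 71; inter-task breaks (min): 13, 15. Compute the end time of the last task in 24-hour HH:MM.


Start: 09:05 = 545 min from midnight
  after task 1 (18 min): 09:23
  after break (13 min): 09:36
  after task 2 (19 min): 09:55
  after break (15 min): 10:10
  after task 3 (71 min): 11:21
Total elapsed: 136 minutes
End time: 11:21

11:21


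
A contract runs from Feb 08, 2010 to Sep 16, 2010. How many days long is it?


Start date: 2010-02-08
End date: 2010-09-16
Feb 2010: +21 days
Mar 2010: +31 days
Apr 2010: +30 days
... (5 more months)
Total: 220 days

220


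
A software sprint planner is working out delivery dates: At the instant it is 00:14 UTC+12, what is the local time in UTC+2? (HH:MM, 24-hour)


Local time: 00:14 at UTC+12 (offset 12h)
Target zone: UTC+2 (offset 2h)
Difference: 2 - (12) = -10 hours
Calculation: 0 + (-10) = -10
Wraparound: (-10) mod 24 = 14
Result: 14:14

14:14


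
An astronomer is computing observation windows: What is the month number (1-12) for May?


Calendar month order:
4. April
5. May <--
6. June
May is month number 5

5


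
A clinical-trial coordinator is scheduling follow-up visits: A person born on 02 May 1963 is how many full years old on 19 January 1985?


Birth: 1963-05-02
Reference: 1985-01-19
Year difference: 1985 - 1963 = 22
Has birthday (05-02) occurred by 01-19? No
Birthday not yet reached this year -> subtract 1
Age in full years: 21

21


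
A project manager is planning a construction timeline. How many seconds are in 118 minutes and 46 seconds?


Minutes: 118
Seconds: 46
Convert minutes to seconds: 118 x 60 = 7080
Add remaining seconds: 7080 + 46 = 7126

7126


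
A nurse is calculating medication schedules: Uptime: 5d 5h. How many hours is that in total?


Days: 5
Extra hours: 5
Hours per day: 24
Days to hours: 5 x 24 = 120
Total: 120 + 5 = 125

125


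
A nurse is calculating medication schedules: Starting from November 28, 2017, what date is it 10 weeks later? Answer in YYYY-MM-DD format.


Start: 2017-11-28
Weeks to add: 10
Convert to days: 10 x 7 = 70 days
Add 70 days to 2017-11-28
Result: 2018-02-06

2018-02-06


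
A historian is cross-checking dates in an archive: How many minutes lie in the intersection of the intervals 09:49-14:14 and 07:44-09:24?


Interval A: [589, 854] minutes from midnight
Interval B: [464, 564] minutes from midnight
Overlap start = max(589, 464) = 589
Overlap end = min(854, 564) = 564
End <= start, so the intervals do not overlap: 0 minutes

0


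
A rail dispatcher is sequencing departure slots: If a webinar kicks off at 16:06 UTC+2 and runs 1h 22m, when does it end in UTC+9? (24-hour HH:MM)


Start: 16:06 in UTC+2
Step 1 - add duration:
  minutes: 6 + 22 = 28
  hours: 16 + 1 + 0 = 17
  end in UTC+2: 17:28
Step 2 - convert UTC+2 -> UTC+9:
  offset difference: 9 - (2) = 7 hours
  17 + (7) = 24 -> mod 24 = 0
Result: 00:28 in UTC+9

00:28


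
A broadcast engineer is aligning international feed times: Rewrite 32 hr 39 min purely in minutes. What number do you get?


Hours: 32
Extra minutes: 39
Minutes per hour: 60
Hours to minutes: 32 x 60 = 1920
Total: 1920 + 39 = 1959

1959


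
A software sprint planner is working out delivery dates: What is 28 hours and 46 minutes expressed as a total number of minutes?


Hours: 28
Minutes: 46
Convert hours to minutes: 28 x 60 = 1680
Add remaining minutes: 1680 + 46 = 1726

1726


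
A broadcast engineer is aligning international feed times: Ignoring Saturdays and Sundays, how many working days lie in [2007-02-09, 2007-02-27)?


Start: 2007-02-09 (Friday)
End (exclusive): 2007-02-27 (Tuesday)
Total calendar days: 18
Full weeks: 18 // 7 = 2 -> 10 weekdays
Remaining 4 days starting on Friday:
  Fri(w), Sat(-), Sun(-), Mon(w) -> 2 weekdays
Total business days: 10 + 2 = 12

12


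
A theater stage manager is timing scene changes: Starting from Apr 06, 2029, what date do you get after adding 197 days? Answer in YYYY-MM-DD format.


Start: 2029-04-06
Adding 197 days
Days remaining in April: 24
After April: 173 days still to add
May 2029: 31 days, 142 remaining
June 2029: 30 days, 112 remaining
July 2029: 31 days, 81 remaining
August 2029: 31 days, 50 remaining
Result: 2029-10-20

2029-10-20


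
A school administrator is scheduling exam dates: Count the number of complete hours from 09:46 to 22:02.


Start: 09:46
End: 22:02
Hour difference: 22 - 9 = 13 hours
Minute difference: 2 - 46 = -44 minutes
Total minutes: 736
Complete hours: 736 / 60 = 12 (remainder 16)

12


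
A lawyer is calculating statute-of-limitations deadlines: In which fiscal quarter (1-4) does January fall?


Month: January (month 1)
Q1: January-March (months 1-3)
Q2: April-June (months 4-6)
Q3: July-September (months 7-9)
Q4: October-December (months 10-12)
Month 1 falls in Q1

1


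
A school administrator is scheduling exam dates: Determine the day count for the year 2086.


Year: 2086
Check leap year rules:
Divisible by 4? No
2086 is not a leap year
Days: 365

365


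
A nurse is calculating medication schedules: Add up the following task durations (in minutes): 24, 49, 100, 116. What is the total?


Durations: 24, 49, 100, 116
Running sum: 24
+ 49 = 73
+ 100 = 173
+ 116 = 289
Total duration: 289 minutes
That is 4 hours and 49 minutes

289


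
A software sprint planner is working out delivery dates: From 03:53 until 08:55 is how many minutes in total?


Start time: 03:53 = 233 minutes from midnight
End time: 08:55 = 535 minutes from midnight
Difference: 535 - 233 = 302 minutes
That is 5 hours and 2 minutes

302


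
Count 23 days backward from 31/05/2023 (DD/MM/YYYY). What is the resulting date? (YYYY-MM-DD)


Start: 2023-05-31
Subtracting 23 days
Days already passed in May: 31
Result: 2023-05-08

2023-05-08


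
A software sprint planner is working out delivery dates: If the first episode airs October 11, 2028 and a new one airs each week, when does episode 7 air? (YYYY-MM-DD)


First occurrence: 2028-10-11 (occurrence 1)
Each occurrence is 7 days after the previous.
Occurrence 7 is 6 weeks after the first.
6 weeks = 42 days
2028-10-11 + 42 days = 2028-11-22

2028-11-22


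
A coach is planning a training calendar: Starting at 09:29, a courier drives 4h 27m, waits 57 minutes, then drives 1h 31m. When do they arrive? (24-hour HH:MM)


Depart: 09:29
Leg 1: +267 min -> 13:56
Layover: +57 min -> 14:53
Leg 2: +91 min -> 16:24
Total travel: 415 minutes = 6h 55m
Arrival: 16:24

16:24


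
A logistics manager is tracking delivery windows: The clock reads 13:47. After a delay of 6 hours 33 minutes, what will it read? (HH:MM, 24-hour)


Start time: 13:47
Adding: 6 hours 33 minutes
Minutes: 47 + 33 = 80
Minute overflow: 80 >= 60, so carry 1 hour, minutes = 20
Hours: 13 + 6 + 1 = 20
Result: 20:20

20:20


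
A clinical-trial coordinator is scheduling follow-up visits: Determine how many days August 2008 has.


Month: August
Year: 2008
August is a 31-day month
Total: 31 days

31


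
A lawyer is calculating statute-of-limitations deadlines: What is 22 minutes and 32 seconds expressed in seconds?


Minutes: 22
Extra seconds: 32
Seconds per minute: 60
Minutes to seconds: 22 x 60 = 1320
Total: 1320 + 32 = 1352

1352


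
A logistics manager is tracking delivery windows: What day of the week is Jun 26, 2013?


Date: 2013-06-26
January 1, 2013 is a Tuesday
Day of year: 177
Offset from Jan 1: 176 days
176 mod 7 = 1
Result: Wednesday

Wednesday


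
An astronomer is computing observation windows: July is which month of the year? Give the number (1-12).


Calendar month order:
6. June
7. July <--
8. August
July is month number 7

7


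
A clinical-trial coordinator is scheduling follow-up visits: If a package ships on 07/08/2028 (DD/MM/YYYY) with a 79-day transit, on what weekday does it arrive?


Start: 2028-08-07 (Monday)
Step 1 - find target date: add 79 days
  2028-08-07 + 79 days = 2028-10-25
Step 2 - day of week:
  79 mod 7 = 2
  Monday + 2 days -> Wednesday
Result: Wednesday (2028-10-25)

Wednesday


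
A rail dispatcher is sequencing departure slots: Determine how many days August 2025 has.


Month: August
Year: 2025
August is a 31-day month
Total: 31 days

31


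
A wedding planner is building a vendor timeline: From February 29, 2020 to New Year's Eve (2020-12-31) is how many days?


Start: February 29, 2020
End: December 31, 2020
Days left in February: 0
March: 31
April: 30
May: 31
June: 30
... plus remaining months
Sum of remaining months: 306
Total: 0 + 306 = 306

306


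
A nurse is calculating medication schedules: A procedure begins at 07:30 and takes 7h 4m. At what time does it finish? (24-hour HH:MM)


Start time: 07:30
Adding: 7 hours 4 minutes
Minutes: 30 + 4 = 34
Hours: 7 + 7 + 0 = 14
Result: 14:34

14:34


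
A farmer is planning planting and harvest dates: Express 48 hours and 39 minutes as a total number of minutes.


Hours: 48
Extra minutes: 39
Minutes per hour: 60
Hours to minutes: 48 x 60 = 2880
Total: 2880 + 39 = 2919

2919


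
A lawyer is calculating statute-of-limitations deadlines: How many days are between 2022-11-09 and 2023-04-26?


Start date: 2022-11-09
End date: 2023-04-26
Nov 2022: +22 days
Dec 2022: +31 days
Jan 2023: +31 days
... (3 more months)
Total: 168 days

168


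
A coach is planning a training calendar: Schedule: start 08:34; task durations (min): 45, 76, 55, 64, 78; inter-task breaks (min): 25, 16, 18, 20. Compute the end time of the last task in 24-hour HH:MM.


Start: 08:34 = 514 min from midnight
  after task 1 (45 min): 09:19
  after break (25 min): 09:44
  after task 2 (76 min): 11:00
  after break (16 min): 11:16
  after task 3 (55 min): 12:11
  after break (18 min): 12:29
  after task 4 (64 min): 13:33
  after break (20 min): 13:53
  after task 5 (78 min): 15:11
Total elapsed: 397 minutes
End time: 15:11

15:11


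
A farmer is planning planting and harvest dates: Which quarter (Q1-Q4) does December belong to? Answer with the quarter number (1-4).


Month: December (month 12)
Q1: January-March (months 1-3)
Q2: April-June (months 4-6)
Q3: July-September (months 7-9)
Q4: October-December (months 10-12)
Month 12 falls in Q4

4


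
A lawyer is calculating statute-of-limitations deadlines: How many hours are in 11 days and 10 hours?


Days: 11
Extra hours: 10
Hours per day: 24
Days to hours: 11 x 24 = 264
Total: 264 + 10 = 274

274


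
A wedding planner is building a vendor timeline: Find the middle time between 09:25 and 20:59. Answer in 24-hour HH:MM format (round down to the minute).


Start time: 09:25 = 565 minutes from midnight
End time: 20:59 = 1259 minutes from midnight
Sum: 565 + 1259 = 1824
Midpoint: 1824 / 2 = 912 minutes
Convert: 912 / 60 = 15 hours, 12 minutes
Result: 15:12

15:12


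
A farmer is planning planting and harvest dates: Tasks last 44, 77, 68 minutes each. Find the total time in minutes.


Durations: 44, 77, 68
Running sum: 44
+ 77 = 121
+ 68 = 189
Total duration: 189 minutes
That is 3 hours and 9 minutes

189


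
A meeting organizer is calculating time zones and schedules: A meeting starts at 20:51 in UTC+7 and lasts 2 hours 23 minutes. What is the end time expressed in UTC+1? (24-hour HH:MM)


Start: 20:51 in UTC+7
Step 1 - add duration:
  minutes: 51 + 23 = 74 (carry 1h)
  hours: 20 + 2 + 1 = 23
  end in UTC+7: 23:14
Step 2 - convert UTC+7 -> UTC+1:
  offset difference: 1 - (7) = -6 hours
  23 + (-6) = 17 -> mod 24 = 17
Result: 17:14 in UTC+1

17:14


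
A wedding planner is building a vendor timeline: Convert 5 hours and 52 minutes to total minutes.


Hours: 5
Minutes: 52
Convert hours to minutes: 5 x 60 = 300
Add remaining minutes: 300 + 52 = 352

352


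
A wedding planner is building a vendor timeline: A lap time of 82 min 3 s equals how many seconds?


Minutes: 82
Seconds: 3
Convert minutes to seconds: 82 x 60 = 4920
Add remaining seconds: 4920 + 3 = 4923

4923


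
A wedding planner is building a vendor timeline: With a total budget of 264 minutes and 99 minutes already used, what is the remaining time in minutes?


Total budget: 264 minutes
Time used: 99 minutes
Remaining: 264 - 99 = 165 minutes
Percent used: 37.5%
Percent remaining: 62.5%

165


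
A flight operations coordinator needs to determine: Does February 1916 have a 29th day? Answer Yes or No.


Year: 1916
Divisible by 4? 1916 / 4 = 479.0 -> Yes
Divisible by 100? 1916 / 100 = 19.16 -> No
Divisible by 4 but not 100, so it IS a leap year

Yes


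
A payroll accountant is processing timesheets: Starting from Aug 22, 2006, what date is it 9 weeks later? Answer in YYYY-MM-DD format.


Start: 2006-08-22
Weeks to add: 9
Convert to days: 9 x 7 = 63 days
Add 63 days to 2006-08-22
Result: 2006-10-24

2006-10-24


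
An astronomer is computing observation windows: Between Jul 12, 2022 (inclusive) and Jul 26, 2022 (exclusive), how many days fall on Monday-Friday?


Start: 2022-07-12 (Tuesday)
End (exclusive): 2022-07-26 (Tuesday)
Total calendar days: 14
Full weeks: 14 // 7 = 2 -> 10 weekdays
Remaining 0 days starting on Tuesday:
Total business days: 10 + 0 = 10

10


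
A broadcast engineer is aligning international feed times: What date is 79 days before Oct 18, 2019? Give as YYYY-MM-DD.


Start: 2019-10-18
Subtracting 79 days
Days already passed in October: 18
After going back through October: 61 more days to subtract
September 2019: 30 days, 31 remaining
August 2019 has 31 days, need 31
Result: 2019-07-31

2019-07-31


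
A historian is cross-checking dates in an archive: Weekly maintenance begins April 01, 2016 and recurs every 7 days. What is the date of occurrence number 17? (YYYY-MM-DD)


First occurrence: 2016-04-01 (occurrence 1)
Each occurrence is 7 days after the previous.
Occurrence 17 is 16 weeks after the first.
16 weeks = 112 days
2016-04-01 + 112 days = 2016-07-22

2016-07-22


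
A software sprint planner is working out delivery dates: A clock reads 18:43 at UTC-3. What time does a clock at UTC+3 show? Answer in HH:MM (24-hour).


Local time: 18:43 at UTC-3 (offset -3h)
Target zone: UTC+3 (offset 3h)
Difference: 3 - (-3) = 6 hours
Calculation: 18 + (6) = 24
Wraparound: (24) mod 24 = 0
Result: 00:43

00:43


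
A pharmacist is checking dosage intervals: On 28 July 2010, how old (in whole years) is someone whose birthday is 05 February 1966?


Birth: 1966-02-05
Reference: 2010-07-28
Year difference: 2010 - 1966 = 44
Has birthday (02-05) occurred by 07-28? Yes
Age in full years: 44

44


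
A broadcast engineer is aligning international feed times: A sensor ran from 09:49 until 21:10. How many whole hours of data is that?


Start: 09:49
End: 21:10
Hour difference: 21 - 9 = 12 hours
Minute difference: 10 - 49 = -39 minutes
Total minutes: 681
Complete hours: 681 / 60 = 11 (remainder 21)

11


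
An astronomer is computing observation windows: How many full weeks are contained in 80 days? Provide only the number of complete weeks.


Total days: 80
Days per week: 7
Division: 80 / 7 = 11 remainder 3
Complete weeks: 11
Remaining days: 3

11


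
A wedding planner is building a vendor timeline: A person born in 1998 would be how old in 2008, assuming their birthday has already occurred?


Birth year: 1998
Current year: 2008
Age = current year - birth year
Age = 2008 - 1998 = 10

10


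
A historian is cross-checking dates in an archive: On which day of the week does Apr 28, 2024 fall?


Date: 2024-04-28
January 1, 2024 is a Monday
Day of year: 119
Offset from Jan 1: 118 days
118 mod 7 = 6
Result: Sunday

Sunday


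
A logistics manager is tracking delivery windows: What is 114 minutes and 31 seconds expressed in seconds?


Minutes: 114
Extra seconds: 31
Seconds per minute: 60
Minutes to seconds: 114 x 60 = 6840
Total: 6840 + 31 = 6871

6871


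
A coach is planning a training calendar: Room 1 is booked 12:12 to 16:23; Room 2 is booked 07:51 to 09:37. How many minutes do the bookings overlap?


Interval A: [732, 983] minutes from midnight
Interval B: [471, 577] minutes from midnight
Overlap start = max(732, 471) = 732
Overlap end = min(983, 577) = 577
End <= start, so the intervals do not overlap: 0 minutes

0


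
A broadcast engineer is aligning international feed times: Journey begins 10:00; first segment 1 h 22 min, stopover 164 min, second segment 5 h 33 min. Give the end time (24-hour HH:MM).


Depart: 10:00
Leg 1: +82 min -> 11:22
Layover: +164 min -> 14:06
Leg 2: +333 min -> 19:39
Total travel: 579 minutes = 9h 39m
Arrival: 19:39

19:39


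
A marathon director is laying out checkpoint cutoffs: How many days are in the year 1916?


Year: 1916
Check leap year rules:
Divisible by 4? Yes
Divisible by 100? No
1916 is a leap year
Days: 366

366


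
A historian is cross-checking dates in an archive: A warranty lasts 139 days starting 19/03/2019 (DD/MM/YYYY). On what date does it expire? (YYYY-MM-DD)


Start: 2019-03-19
Adding 139 days
Days remaining in March: 12
After March: 127 days still to add
April 2019: 30 days, 97 remaining
May 2019: 31 days, 66 remaining
June 2019: 30 days, 36 remaining
July 2019: 31 days, 5 remaining
Result: 2019-08-05

2019-08-05


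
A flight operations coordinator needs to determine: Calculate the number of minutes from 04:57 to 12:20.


Start time: 04:57 = 297 minutes from midnight
End time: 12:20 = 740 minutes from midnight
Difference: 740 - 297 = 443 minutes
That is 7 hours and 23 minutes

443


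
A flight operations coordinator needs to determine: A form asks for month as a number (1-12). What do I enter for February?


Calendar month order:
1. January
2. February <--
3. March
February is month number 2

2


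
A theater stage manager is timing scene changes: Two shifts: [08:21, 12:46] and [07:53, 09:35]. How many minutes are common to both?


Interval A: [501, 766] minutes from midnight
Interval B: [473, 575] minutes from midnight
Overlap start = max(501, 473) = 501
Overlap end = min(766, 575) = 575
Overlap = 575 - 501 = 74 minutes

74


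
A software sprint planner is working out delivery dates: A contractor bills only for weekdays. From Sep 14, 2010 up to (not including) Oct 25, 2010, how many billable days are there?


Start: 2010-09-14 (Tuesday)
End (exclusive): 2010-10-25 (Monday)
Total calendar days: 41
Full weeks: 41 // 7 = 5 -> 25 weekdays
Remaining 6 days starting on Tuesday:
  Tue(w), Wed(w), Thu(w), Fri(w), Sat(-), Sun(-) -> 4 weekdays
Total business days: 25 + 4 = 29

29


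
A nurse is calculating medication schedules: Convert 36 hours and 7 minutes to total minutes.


Hours: 36
Minutes: 7
Convert hours to minutes: 36 x 60 = 2160
Add remaining minutes: 2160 + 7 = 2167

2167


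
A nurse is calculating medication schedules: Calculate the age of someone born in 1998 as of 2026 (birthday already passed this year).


Birth year: 1998
Current year: 2026
Age = current year - birth year
Age = 2026 - 1998 = 28

28


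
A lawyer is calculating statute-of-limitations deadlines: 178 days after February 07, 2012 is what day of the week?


Start: 2012-02-07 (Tuesday)
Step 1 - find target date: add 178 days
  2012-02-07 + 178 days = 2012-08-03
Step 2 - day of week:
  178 mod 7 = 3
  Tuesday + 3 days -> Friday
Result: Friday (2012-08-03)

Friday


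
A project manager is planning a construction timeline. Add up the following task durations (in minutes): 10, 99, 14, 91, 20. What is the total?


Durations: 10, 99, 14, 91, 20
Running sum: 10
+ 99 = 109
+ 14 = 123
+ 91 = 214
+ 20 = 234
Total duration: 234 minutes
That is 3 hours and 54 minutes

234


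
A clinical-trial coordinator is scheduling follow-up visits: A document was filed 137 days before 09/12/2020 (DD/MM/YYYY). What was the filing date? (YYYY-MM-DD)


Start: 2020-12-09
Subtracting 137 days
Days already passed in December: 9
After going back through December: 128 more days to subtract
November 2020: 30 days, 98 remaining
October 2020: 31 days, 67 remaining
September 2020: 30 days, 37 remaining
August 2020: 31 days, 6 remaining
Result: 2020-07-25

2020-07-25


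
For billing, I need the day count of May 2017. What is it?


Month: May
Year: 2017
May is a 31-day month
Total: 31 days

31


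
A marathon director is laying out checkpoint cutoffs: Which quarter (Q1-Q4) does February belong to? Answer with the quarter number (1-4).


Month: February (month 2)
Q1: January-March (months 1-3)
Q2: April-June (months 4-6)
Q3: July-September (months 7-9)
Q4: October-December (months 10-12)
Month 2 falls in Q1

1


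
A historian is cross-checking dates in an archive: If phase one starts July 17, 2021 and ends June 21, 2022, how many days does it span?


Start date: 2021-07-17
End date: 2022-06-21
Jul 2021: +15 days
Aug 2021: +31 days
Sep 2021: +30 days
... (9 more months)
Total: 339 days

339


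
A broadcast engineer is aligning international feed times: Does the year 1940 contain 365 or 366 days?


Year: 1940
Check leap year rules:
Divisible by 4? Yes
Divisible by 100? No
1940 is a leap year
Days: 366

366


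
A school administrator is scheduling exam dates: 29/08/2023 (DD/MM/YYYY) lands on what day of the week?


Date: 2023-08-29
January 1, 2023 is a Sunday
Day of year: 241
Offset from Jan 1: 240 days
240 mod 7 = 2
Result: Tuesday

Tuesday


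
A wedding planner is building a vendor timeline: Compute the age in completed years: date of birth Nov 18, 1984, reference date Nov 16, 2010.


Birth: 1984-11-18
Reference: 2010-11-16
Year difference: 2010 - 1984 = 26
Has birthday (11-18) occurred by 11-16? No
Birthday not yet reached this year -> subtract 1
Age in full years: 25

25


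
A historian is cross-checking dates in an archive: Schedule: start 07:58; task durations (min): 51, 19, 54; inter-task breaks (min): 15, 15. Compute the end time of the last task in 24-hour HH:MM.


Start: 07:58 = 478 min from midnight
  after task 1 (51 min): 08:49
  after break (15 min): 09:04
  after task 2 (19 min): 09:23
  after break (15 min): 09:38
  after task 3 (54 min): 10:32
Total elapsed: 154 minutes
End time: 10:32

10:32
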